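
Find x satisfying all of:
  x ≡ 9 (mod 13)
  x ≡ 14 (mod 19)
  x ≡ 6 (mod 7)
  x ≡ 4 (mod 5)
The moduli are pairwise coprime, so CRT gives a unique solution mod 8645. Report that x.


Product of moduli M = 13 · 19 · 7 · 5 = 8645.
Merge one congruence at a time:
  Start: x ≡ 9 (mod 13).
  Combine with x ≡ 14 (mod 19); new modulus lcm = 247.
    Write x = 9 + 13·t and substitute into x ≡ 14 (mod 19): 13·t ≡ 14 − 9 = 5 (mod 19).
    The inverse of 13 mod 19 is 3 (since 13·3 = 39 = 2·19 + 1), so t ≡ 3·5 = 15 ≡ 15 (mod 19).
    Then x = 9 + 13·15 = 204, valid modulo lcm(13, 19) = 247: x ≡ 204 (mod 247).
  Combine with x ≡ 6 (mod 7); new modulus lcm = 1729.
    Write x = 204 + 247·t and substitute into x ≡ 6 (mod 7): 247·t ≡ 6 − 204 = -198 (mod 7).
    Reduce coefficients mod 7: 2·t ≡ 5 (mod 7).
    The inverse of 2 mod 7 is 4 (since 2·4 = 8 = 1·7 + 1), so t ≡ 4·5 = 20 ≡ 6 (mod 7).
    Then x = 204 + 247·6 = 1686, valid modulo lcm(247, 7) = 1729: x ≡ 1686 (mod 1729).
  Combine with x ≡ 4 (mod 5); new modulus lcm = 8645.
    Write x = 1686 + 1729·t and substitute into x ≡ 4 (mod 5): 1729·t ≡ 4 − 1686 = -1682 (mod 5).
    Reduce coefficients mod 5: 4·t ≡ 3 (mod 5).
    The inverse of 4 mod 5 is 4 (since 4·4 = 16 = 3·5 + 1), so t ≡ 4·3 = 12 ≡ 2 (mod 5).
    Then x = 1686 + 1729·2 = 5144, valid modulo lcm(1729, 5) = 8645: x ≡ 5144 (mod 8645).
Verify against each original: 5144 mod 13 = 9, 5144 mod 19 = 14, 5144 mod 7 = 6, 5144 mod 5 = 4.

x ≡ 5144 (mod 8645).


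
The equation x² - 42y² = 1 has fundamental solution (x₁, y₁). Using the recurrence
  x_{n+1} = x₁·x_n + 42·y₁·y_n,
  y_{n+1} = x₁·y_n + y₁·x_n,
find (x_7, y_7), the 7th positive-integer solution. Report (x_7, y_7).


Step 1: Find the fundamental solution (x₁, y₁) of x² - 42y² = 1.
  Expand √42 as a continued fraction. a₀ = ⌊√42⌋ = 6; iterate m_{k+1} = d_k·a_k − m_k, d_{k+1} = (42 − m_{k+1}²)/d_k, a_{k+1} = ⌊(a₀ + m_{k+1})/d_{k+1}⌋ (starting m₀ = 0, d₀ = 1), with convergents p_k = a_k·p_{k-1} + p_{k-2}, q_k = a_k·q_{k-1} + q_{k-2} (p₋₁ = 1, q₋₁ = 0):
  k = 0: a₀ = 6; p₀/q₀ = 6/1; p₀² − 42·q₀² = 36 − 42 = -6.
  k = 1: m = 6, d = 6, a = ⌊(6 + 6)/6⌋ = 2; p/q = (2·6 + 1)/(2·1 + 0) = 13/2; p² − 42·q² = 169 − 168 = 1.
  The first convergent with p² − 42·q² = 1 gives the fundamental solution (x₁, y₁) = (13, 2).
Step 2: Apply the recurrence (x_{n+1}, y_{n+1}) = (x₁x_n + 42y₁y_n, x₁y_n + y₁x_n) repeatedly.
  From (x_1, y_1) = (13, 2): x_2 = 13·13 + 42·2·2 = 337; y_2 = 13·2 + 2·13 = 52.
  From (x_2, y_2) = (337, 52): x_3 = 13·337 + 42·2·52 = 8749; y_3 = 13·52 + 2·337 = 1350.
  From (x_3, y_3) = (8749, 1350): x_4 = 13·8749 + 42·2·1350 = 227137; y_4 = 13·1350 + 2·8749 = 35048.
  From (x_4, y_4) = (227137, 35048): x_5 = 13·227137 + 42·2·35048 = 5896813; y_5 = 13·35048 + 2·227137 = 909898.
  From (x_5, y_5) = (5896813, 909898): x_6 = 13·5896813 + 42·2·909898 = 153090001; y_6 = 13·909898 + 2·5896813 = 23622300.
  From (x_6, y_6) = (153090001, 23622300): x_7 = 13·153090001 + 42·2·23622300 = 3974443213; y_7 = 13·23622300 + 2·153090001 = 613269902.
Step 3: Verify x_7² - 42·y_7² = 15796198853361763369 - 15796198853361763368 = 1 (should be 1). ✓

(x_1, y_1) = (13, 2); (x_7, y_7) = (3974443213, 613269902).


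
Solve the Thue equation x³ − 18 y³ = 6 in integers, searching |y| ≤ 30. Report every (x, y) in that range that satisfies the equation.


The equation is x³ - 18y³ = 6. For fixed y, x³ = 18·y³ + 6, so a solution requires the RHS to be a perfect cube.
Strategy: iterate y from -30 to 30, compute RHS = 18·y³ + 6, and check whether it is a (positive or negative) perfect cube.
Check small values of y:
  y = 0: RHS = 6 is not a perfect cube.
  y = 1: RHS = 24 is not a perfect cube.
  y = -1: RHS = -12 is not a perfect cube.
  y = 2: RHS = 150 is not a perfect cube.
  y = -2: RHS = -138 is not a perfect cube.
  y = 3: RHS = 492 is not a perfect cube.
  y = -3: RHS = -480 is not a perfect cube.
Continuing the search up to |y| = 30 finds no solutions either.
No (x, y) in the scanned range satisfies the equation.

No integer solutions with |y| ≤ 30.


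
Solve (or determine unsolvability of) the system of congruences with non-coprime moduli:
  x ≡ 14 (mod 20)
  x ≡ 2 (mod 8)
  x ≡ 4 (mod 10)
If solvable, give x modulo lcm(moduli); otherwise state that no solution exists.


Moduli 20, 8, 10 are not pairwise coprime, so CRT works modulo lcm(m_i) when all pairwise compatibility conditions hold.
Pairwise compatibility: gcd(m_i, m_j) must divide a_i - a_j for every pair.
Merge one congruence at a time:
  Start: x ≡ 14 (mod 20).
  Combine with x ≡ 2 (mod 8): gcd(20, 8) = 4; 2 - 14 = -12, which IS divisible by 4, so compatible.
    Write x = 14 + 20·t and substitute into x ≡ 2 (mod 8): 20·t ≡ 2 − 14 = -12 (mod 8).
    Divide the congruence (and modulus) by g = 4: 5·t ≡ -3 (mod 2).
    Reduce coefficients mod 2: 1·t ≡ 1 (mod 2).
    So t ≡ 1 (mod 2).
    Then x = 14 + 20·1 = 34, valid modulo lcm(20, 8) = 40: x ≡ 34 (mod 40).
  Combine with x ≡ 4 (mod 10): gcd(40, 10) = 10; 4 - 34 = -30, which IS divisible by 10, so compatible.
    Write x = 34 + 40·t and substitute into x ≡ 4 (mod 10): 40·t ≡ 4 − 34 = -30 (mod 10).
    Divide the congruence (and modulus) by g = 10: 4·t ≡ -3 (mod 1).
    Modulo 1 every t works; take t = 0.
    Then x = 34 + 40·0 = 34, valid modulo lcm(40, 10) = 40: x ≡ 34 (mod 40).
Verify: 34 mod 20 = 14, 34 mod 8 = 2, 34 mod 10 = 4.

x ≡ 34 (mod 40).


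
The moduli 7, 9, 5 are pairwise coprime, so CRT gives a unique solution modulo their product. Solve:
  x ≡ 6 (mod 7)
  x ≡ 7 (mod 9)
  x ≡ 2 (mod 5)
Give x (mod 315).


Moduli 7, 9, 5 are pairwise coprime; by CRT there is a unique solution modulo M = 7 · 9 · 5 = 315.
Solve pairwise, accumulating the modulus:
  Start with x ≡ 6 (mod 7).
  Combine with x ≡ 7 (mod 9): since gcd(7, 9) = 1, we get a unique residue mod 63.
    Write x = 6 + 7·t and substitute into x ≡ 7 (mod 9): 7·t ≡ 7 − 6 = 1 (mod 9).
    The inverse of 7 mod 9 is 4 (since 7·4 = 28 = 3·9 + 1), so t ≡ 4·1 = 4 ≡ 4 (mod 9).
    Then x = 6 + 7·4 = 34, valid modulo lcm(7, 9) = 63: x ≡ 34 (mod 63).
  Combine with x ≡ 2 (mod 5): since gcd(63, 5) = 1, we get a unique residue mod 315.
    Write x = 34 + 63·t and substitute into x ≡ 2 (mod 5): 63·t ≡ 2 − 34 = -32 (mod 5).
    Reduce coefficients mod 5: 3·t ≡ 3 (mod 5).
    The inverse of 3 mod 5 is 2 (since 3·2 = 6 = 1·5 + 1), so t ≡ 2·3 = 6 ≡ 1 (mod 5).
    Then x = 34 + 63·1 = 97, valid modulo lcm(63, 5) = 315: x ≡ 97 (mod 315).
Verify: 97 mod 7 = 6 ✓, 97 mod 9 = 7 ✓, 97 mod 5 = 2 ✓.

x ≡ 97 (mod 315).


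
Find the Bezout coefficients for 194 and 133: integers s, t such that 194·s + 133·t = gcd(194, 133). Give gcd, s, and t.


Euclidean algorithm on (194, 133) — divide until remainder is 0:
  194 = 1 · 133 + 61
  133 = 2 · 61 + 11
  61 = 5 · 11 + 6
  11 = 1 · 6 + 5
  6 = 1 · 5 + 1
  5 = 5 · 1 + 0
gcd(194, 133) = 1.
Track Bezout coefficients alongside the remainders: start with r₀ = 194 = a·1 + b·0 (s = 1, t = 0) and r₁ = 133 = a·0 + b·1 (s = 0, t = 1); each new remainder r_{k+1} = r_{k-1} − q_k·r_k inherits s_{k+1} = s_{k-1} − q_k·s_k, t_{k+1} = t_{k-1} − q_k·t_k, so r_k = a·s_k + b·t_k at every step:
  q = 1: r = 61, s = 1 − 1·0 = 1, t = 0 − 1·1 = -1  (check: 194·1 + 133·(-1) = 61)
  q = 2: r = 11, s = 0 − 2·1 = -2, t = 1 − 2·(-1) = 3  (check: 194·(-2) + 133·3 = 11)
  q = 5: r = 6, s = 1 − 5·(-2) = 11, t = -1 − 5·3 = -16  (check: 194·11 + 133·(-16) = 6)
  q = 1: r = 5, s = -2 − 1·11 = -13, t = 3 − 1·(-16) = 19  (check: 194·(-13) + 133·19 = 5)
  q = 1: r = 1, s = 11 − 1·(-13) = 24, t = -16 − 1·19 = -35  (check: 194·24 + 133·(-35) = 1)
The row with r = 1 (the gcd) gives the Bezout coefficients s = 24, t = -35.
Result: 194 · (24) + 133 · (-35) = 1.

gcd(194, 133) = 1; s = 24, t = -35 (check: 194·24 + 133·(-35) = 1).


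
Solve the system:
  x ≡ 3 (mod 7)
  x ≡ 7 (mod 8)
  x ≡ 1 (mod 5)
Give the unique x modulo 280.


Moduli 7, 8, 5 are pairwise coprime; by CRT there is a unique solution modulo M = 7 · 8 · 5 = 280.
Solve pairwise, accumulating the modulus:
  Start with x ≡ 3 (mod 7).
  Combine with x ≡ 7 (mod 8): since gcd(7, 8) = 1, we get a unique residue mod 56.
    Write x = 3 + 7·t and substitute into x ≡ 7 (mod 8): 7·t ≡ 7 − 3 = 4 (mod 8).
    The inverse of 7 mod 8 is 7 (since 7·7 = 49 = 6·8 + 1), so t ≡ 7·4 = 28 ≡ 4 (mod 8).
    Then x = 3 + 7·4 = 31, valid modulo lcm(7, 8) = 56: x ≡ 31 (mod 56).
  Combine with x ≡ 1 (mod 5): since gcd(56, 5) = 1, we get a unique residue mod 280.
    Write x = 31 + 56·t and substitute into x ≡ 1 (mod 5): 56·t ≡ 1 − 31 = -30 (mod 5).
    Reduce coefficients mod 5: 1·t ≡ 0 (mod 5).
    So t ≡ 0 (mod 5).
    Then x = 31 + 56·0 = 31, valid modulo lcm(56, 5) = 280: x ≡ 31 (mod 280).
Verify: 31 mod 7 = 3 ✓, 31 mod 8 = 7 ✓, 31 mod 5 = 1 ✓.

x ≡ 31 (mod 280).


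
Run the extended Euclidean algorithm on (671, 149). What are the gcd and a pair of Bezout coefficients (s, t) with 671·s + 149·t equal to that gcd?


Euclidean algorithm on (671, 149) — divide until remainder is 0:
  671 = 4 · 149 + 75
  149 = 1 · 75 + 74
  75 = 1 · 74 + 1
  74 = 74 · 1 + 0
gcd(671, 149) = 1.
Track Bezout coefficients alongside the remainders: start with r₀ = 671 = a·1 + b·0 (s = 1, t = 0) and r₁ = 149 = a·0 + b·1 (s = 0, t = 1); each new remainder r_{k+1} = r_{k-1} − q_k·r_k inherits s_{k+1} = s_{k-1} − q_k·s_k, t_{k+1} = t_{k-1} − q_k·t_k, so r_k = a·s_k + b·t_k at every step:
  q = 4: r = 75, s = 1 − 4·0 = 1, t = 0 − 4·1 = -4  (check: 671·1 + 149·(-4) = 75)
  q = 1: r = 74, s = 0 − 1·1 = -1, t = 1 − 1·(-4) = 5  (check: 671·(-1) + 149·5 = 74)
  q = 1: r = 1, s = 1 − 1·(-1) = 2, t = -4 − 1·5 = -9  (check: 671·2 + 149·(-9) = 1)
The row with r = 1 (the gcd) gives the Bezout coefficients s = 2, t = -9.
Result: 671 · (2) + 149 · (-9) = 1.

gcd(671, 149) = 1; s = 2, t = -9 (check: 671·2 + 149·(-9) = 1).


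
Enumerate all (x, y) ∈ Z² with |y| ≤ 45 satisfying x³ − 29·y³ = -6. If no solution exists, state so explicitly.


The equation is x³ - 29y³ = -6. For fixed y, x³ = 29·y³ − 6, so a solution requires the RHS to be a perfect cube.
Strategy: iterate y from -45 to 45, compute RHS = 29·y³ − 6, and check whether it is a (positive or negative) perfect cube.
Check small values of y:
  y = 0: RHS = -6 is not a perfect cube.
  y = 1: RHS = 23 is not a perfect cube.
  y = -1: RHS = -35 is not a perfect cube.
  y = 2: RHS = 226 is not a perfect cube.
  y = -2: RHS = -238 is not a perfect cube.
  y = 3: RHS = 777 is not a perfect cube.
  y = -3: RHS = -789 is not a perfect cube.
Continuing the search up to |y| = 45 finds no solutions either.
No (x, y) in the scanned range satisfies the equation.

No integer solutions with |y| ≤ 45.


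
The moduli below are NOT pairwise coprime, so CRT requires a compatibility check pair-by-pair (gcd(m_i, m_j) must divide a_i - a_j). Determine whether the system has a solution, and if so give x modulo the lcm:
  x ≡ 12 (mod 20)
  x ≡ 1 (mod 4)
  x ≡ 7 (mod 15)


Moduli 20, 4, 15 are not pairwise coprime, so CRT works modulo lcm(m_i) when all pairwise compatibility conditions hold.
Pairwise compatibility: gcd(m_i, m_j) must divide a_i - a_j for every pair.
Merge one congruence at a time:
  Start: x ≡ 12 (mod 20).
  Combine with x ≡ 1 (mod 4): gcd(20, 4) = 4, and 1 - 12 = -11 is NOT divisible by 4.
    ⇒ system is inconsistent (no integer solution).

No solution (the system is inconsistent).


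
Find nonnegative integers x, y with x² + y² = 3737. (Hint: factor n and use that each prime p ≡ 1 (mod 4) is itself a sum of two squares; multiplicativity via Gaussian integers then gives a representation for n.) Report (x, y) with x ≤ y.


Step 1: Factor n = 3737 = 37 · 101.
Step 2: Check the mod-4 condition on each prime factor: 37 ≡ 1 (mod 4), exponent 1; 101 ≡ 1 (mod 4), exponent 1.
All primes ≡ 3 (mod 4) appear to even exponent (or don't appear), so by the two-squares theorem n IS expressible as a sum of two squares.
Step 3: Build a representation. Here n = 37 · 101 is a product of primes ≡ 1 (mod 4). Each prime p ≡ 1 (mod 4) is itself a sum of two squares; find a² by testing p − a² for a perfect square:
  37: 37 − 1² = 36 = 6² ⇒ 37 = 1² + 6².
  101: 101 − 1² = 100 = 10² ⇒ 101 = 1² + 10².
  Combine using the Brahmagupta–Fibonacci identity (a² + b²)(c² + d²) = (ac − bd)² + (ad + bc)² = (ac + bd)² + (ad − bc)²:
  37 · 101 = 3737: from (1² + 6²)(1² + 10²), take (1·1 − 6·10, 1·10 + 6·1) = (1 − 60, 10 + 6) = (-59, 16); dropping signs (only squares matter) gives (59, 16); check 59² + 16² = 3481 + 256 = 3737 ✓.
Step 4: Order so x ≤ y and verify: 16² + 59² = 256 + 3481 = 3737 = n. ✓

n = 3737 = 16² + 59² (one valid representation with x ≤ y).


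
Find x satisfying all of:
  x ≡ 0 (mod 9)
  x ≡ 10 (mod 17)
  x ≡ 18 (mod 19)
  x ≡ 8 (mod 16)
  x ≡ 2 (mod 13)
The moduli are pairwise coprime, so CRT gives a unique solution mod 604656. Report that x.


Product of moduli M = 9 · 17 · 19 · 16 · 13 = 604656.
Merge one congruence at a time:
  Start: x ≡ 0 (mod 9).
  Combine with x ≡ 10 (mod 17); new modulus lcm = 153.
    Write x = 0 + 9·t and substitute into x ≡ 10 (mod 17): 9·t ≡ 10 − 0 = 10 (mod 17).
    The inverse of 9 mod 17 is 2 (since 9·2 = 18 = 1·17 + 1), so t ≡ 2·10 = 20 ≡ 3 (mod 17).
    Then x = 0 + 9·3 = 27, valid modulo lcm(9, 17) = 153: x ≡ 27 (mod 153).
  Combine with x ≡ 18 (mod 19); new modulus lcm = 2907.
    Write x = 27 + 153·t and substitute into x ≡ 18 (mod 19): 153·t ≡ 18 − 27 = -9 (mod 19).
    Reduce coefficients mod 19: 1·t ≡ 10 (mod 19).
    So t ≡ 10 (mod 19).
    Then x = 27 + 153·10 = 1557, valid modulo lcm(153, 19) = 2907: x ≡ 1557 (mod 2907).
  Combine with x ≡ 8 (mod 16); new modulus lcm = 46512.
    Write x = 1557 + 2907·t and substitute into x ≡ 8 (mod 16): 2907·t ≡ 8 − 1557 = -1549 (mod 16).
    Reduce coefficients mod 16: 11·t ≡ 3 (mod 16).
    The inverse of 11 mod 16 is 3 (since 11·3 = 33 = 2·16 + 1), so t ≡ 3·3 = 9 ≡ 9 (mod 16).
    Then x = 1557 + 2907·9 = 27720, valid modulo lcm(2907, 16) = 46512: x ≡ 27720 (mod 46512).
  Combine with x ≡ 2 (mod 13); new modulus lcm = 604656.
    Write x = 27720 + 46512·t and substitute into x ≡ 2 (mod 13): 46512·t ≡ 2 − 27720 = -27718 (mod 13).
    Reduce coefficients mod 13: 11·t ≡ 11 (mod 13).
    The inverse of 11 mod 13 is 6 (since 11·6 = 66 = 5·13 + 1), so t ≡ 6·11 = 66 ≡ 1 (mod 13).
    Then x = 27720 + 46512·1 = 74232, valid modulo lcm(46512, 13) = 604656: x ≡ 74232 (mod 604656).
Verify against each original: 74232 mod 9 = 0, 74232 mod 17 = 10, 74232 mod 19 = 18, 74232 mod 16 = 8, 74232 mod 13 = 2.

x ≡ 74232 (mod 604656).


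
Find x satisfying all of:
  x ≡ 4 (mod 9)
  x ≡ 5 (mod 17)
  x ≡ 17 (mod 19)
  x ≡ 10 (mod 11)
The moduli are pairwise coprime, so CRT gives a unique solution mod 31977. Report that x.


Product of moduli M = 9 · 17 · 19 · 11 = 31977.
Merge one congruence at a time:
  Start: x ≡ 4 (mod 9).
  Combine with x ≡ 5 (mod 17); new modulus lcm = 153.
    Write x = 4 + 9·t and substitute into x ≡ 5 (mod 17): 9·t ≡ 5 − 4 = 1 (mod 17).
    The inverse of 9 mod 17 is 2 (since 9·2 = 18 = 1·17 + 1), so t ≡ 2·1 = 2 ≡ 2 (mod 17).
    Then x = 4 + 9·2 = 22, valid modulo lcm(9, 17) = 153: x ≡ 22 (mod 153).
  Combine with x ≡ 17 (mod 19); new modulus lcm = 2907.
    Write x = 22 + 153·t and substitute into x ≡ 17 (mod 19): 153·t ≡ 17 − 22 = -5 (mod 19).
    Reduce coefficients mod 19: 1·t ≡ 14 (mod 19).
    So t ≡ 14 (mod 19).
    Then x = 22 + 153·14 = 2164, valid modulo lcm(153, 19) = 2907: x ≡ 2164 (mod 2907).
  Combine with x ≡ 10 (mod 11); new modulus lcm = 31977.
    Write x = 2164 + 2907·t and substitute into x ≡ 10 (mod 11): 2907·t ≡ 10 − 2164 = -2154 (mod 11).
    Reduce coefficients mod 11: 3·t ≡ 2 (mod 11).
    The inverse of 3 mod 11 is 4 (since 3·4 = 12 = 1·11 + 1), so t ≡ 4·2 = 8 ≡ 8 (mod 11).
    Then x = 2164 + 2907·8 = 25420, valid modulo lcm(2907, 11) = 31977: x ≡ 25420 (mod 31977).
Verify against each original: 25420 mod 9 = 4, 25420 mod 17 = 5, 25420 mod 19 = 17, 25420 mod 11 = 10.

x ≡ 25420 (mod 31977).


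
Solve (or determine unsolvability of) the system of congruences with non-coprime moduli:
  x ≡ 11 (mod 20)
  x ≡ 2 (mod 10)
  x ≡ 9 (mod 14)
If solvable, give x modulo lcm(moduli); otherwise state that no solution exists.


Moduli 20, 10, 14 are not pairwise coprime, so CRT works modulo lcm(m_i) when all pairwise compatibility conditions hold.
Pairwise compatibility: gcd(m_i, m_j) must divide a_i - a_j for every pair.
Merge one congruence at a time:
  Start: x ≡ 11 (mod 20).
  Combine with x ≡ 2 (mod 10): gcd(20, 10) = 10, and 2 - 11 = -9 is NOT divisible by 10.
    ⇒ system is inconsistent (no integer solution).

No solution (the system is inconsistent).


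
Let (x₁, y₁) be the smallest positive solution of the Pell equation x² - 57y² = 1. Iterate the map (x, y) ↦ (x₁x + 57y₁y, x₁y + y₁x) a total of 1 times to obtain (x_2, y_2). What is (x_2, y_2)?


Step 1: Find the fundamental solution (x₁, y₁) of x² - 57y² = 1.
  Expand √57 as a continued fraction. a₀ = ⌊√57⌋ = 7; iterate m_{k+1} = d_k·a_k − m_k, d_{k+1} = (57 − m_{k+1}²)/d_k, a_{k+1} = ⌊(a₀ + m_{k+1})/d_{k+1}⌋ (starting m₀ = 0, d₀ = 1), with convergents p_k = a_k·p_{k-1} + p_{k-2}, q_k = a_k·q_{k-1} + q_{k-2} (p₋₁ = 1, q₋₁ = 0):
  k = 0: a₀ = 7; p₀/q₀ = 7/1; p₀² − 57·q₀² = 49 − 57 = -8.
  k = 1: m = 7, d = 8, a = ⌊(7 + 7)/8⌋ = 1; p/q = (1·7 + 1)/(1·1 + 0) = 8/1; p² − 57·q² = 64 − 57 = 7.
  k = 2: m = 1, d = 7, a = ⌊(7 + 1)/7⌋ = 1; p/q = (1·8 + 7)/(1·1 + 1) = 15/2; p² − 57·q² = 225 − 228 = -3.
  k = 3: m = 6, d = 3, a = ⌊(7 + 6)/3⌋ = 4; p/q = (4·15 + 8)/(4·2 + 1) = 68/9; p² − 57·q² = 4624 − 4617 = 7.
  k = 4: m = 6, d = 7, a = ⌊(7 + 6)/7⌋ = 1; p/q = (1·68 + 15)/(1·9 + 2) = 83/11; p² − 57·q² = 6889 − 6897 = -8.
  k = 5: m = 1, d = 8, a = ⌊(7 + 1)/8⌋ = 1; p/q = (1·83 + 68)/(1·11 + 9) = 151/20; p² − 57·q² = 22801 − 22800 = 1.
  The first convergent with p² − 57·q² = 1 gives the fundamental solution (x₁, y₁) = (151, 20).
Step 2: Apply the recurrence (x_{n+1}, y_{n+1}) = (x₁x_n + 57y₁y_n, x₁y_n + y₁x_n) repeatedly.
  From (x_1, y_1) = (151, 20): x_2 = 151·151 + 57·20·20 = 45601; y_2 = 151·20 + 20·151 = 6040.
Step 3: Verify x_2² - 57·y_2² = 2079451201 - 2079451200 = 1 (should be 1). ✓

(x_1, y_1) = (151, 20); (x_2, y_2) = (45601, 6040).


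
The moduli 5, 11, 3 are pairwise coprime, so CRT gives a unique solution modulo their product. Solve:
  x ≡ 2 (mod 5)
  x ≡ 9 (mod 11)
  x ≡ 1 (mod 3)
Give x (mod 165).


Moduli 5, 11, 3 are pairwise coprime; by CRT there is a unique solution modulo M = 5 · 11 · 3 = 165.
Solve pairwise, accumulating the modulus:
  Start with x ≡ 2 (mod 5).
  Combine with x ≡ 9 (mod 11): since gcd(5, 11) = 1, we get a unique residue mod 55.
    Write x = 2 + 5·t and substitute into x ≡ 9 (mod 11): 5·t ≡ 9 − 2 = 7 (mod 11).
    The inverse of 5 mod 11 is 9 (since 5·9 = 45 = 4·11 + 1), so t ≡ 9·7 = 63 ≡ 8 (mod 11).
    Then x = 2 + 5·8 = 42, valid modulo lcm(5, 11) = 55: x ≡ 42 (mod 55).
  Combine with x ≡ 1 (mod 3): since gcd(55, 3) = 1, we get a unique residue mod 165.
    Write x = 42 + 55·t and substitute into x ≡ 1 (mod 3): 55·t ≡ 1 − 42 = -41 (mod 3).
    Reduce coefficients mod 3: 1·t ≡ 1 (mod 3).
    So t ≡ 1 (mod 3).
    Then x = 42 + 55·1 = 97, valid modulo lcm(55, 3) = 165: x ≡ 97 (mod 165).
Verify: 97 mod 5 = 2 ✓, 97 mod 11 = 9 ✓, 97 mod 3 = 1 ✓.

x ≡ 97 (mod 165).


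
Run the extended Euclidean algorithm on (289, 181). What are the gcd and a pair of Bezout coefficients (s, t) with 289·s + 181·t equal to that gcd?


Euclidean algorithm on (289, 181) — divide until remainder is 0:
  289 = 1 · 181 + 108
  181 = 1 · 108 + 73
  108 = 1 · 73 + 35
  73 = 2 · 35 + 3
  35 = 11 · 3 + 2
  3 = 1 · 2 + 1
  2 = 2 · 1 + 0
gcd(289, 181) = 1.
Track Bezout coefficients alongside the remainders: start with r₀ = 289 = a·1 + b·0 (s = 1, t = 0) and r₁ = 181 = a·0 + b·1 (s = 0, t = 1); each new remainder r_{k+1} = r_{k-1} − q_k·r_k inherits s_{k+1} = s_{k-1} − q_k·s_k, t_{k+1} = t_{k-1} − q_k·t_k, so r_k = a·s_k + b·t_k at every step:
  q = 1: r = 108, s = 1 − 1·0 = 1, t = 0 − 1·1 = -1  (check: 289·1 + 181·(-1) = 108)
  q = 1: r = 73, s = 0 − 1·1 = -1, t = 1 − 1·(-1) = 2  (check: 289·(-1) + 181·2 = 73)
  q = 1: r = 35, s = 1 − 1·(-1) = 2, t = -1 − 1·2 = -3  (check: 289·2 + 181·(-3) = 35)
  q = 2: r = 3, s = -1 − 2·2 = -5, t = 2 − 2·(-3) = 8  (check: 289·(-5) + 181·8 = 3)
  q = 11: r = 2, s = 2 − 11·(-5) = 57, t = -3 − 11·8 = -91  (check: 289·57 + 181·(-91) = 2)
  q = 1: r = 1, s = -5 − 1·57 = -62, t = 8 − 1·(-91) = 99  (check: 289·(-62) + 181·99 = 1)
The row with r = 1 (the gcd) gives the Bezout coefficients s = -62, t = 99.
Result: 289 · (-62) + 181 · (99) = 1.

gcd(289, 181) = 1; s = -62, t = 99 (check: 289·(-62) + 181·99 = 1).


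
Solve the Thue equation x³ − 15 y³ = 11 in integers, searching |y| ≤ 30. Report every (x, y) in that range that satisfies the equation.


The equation is x³ - 15y³ = 11. For fixed y, x³ = 15·y³ + 11, so a solution requires the RHS to be a perfect cube.
Strategy: iterate y from -30 to 30, compute RHS = 15·y³ + 11, and check whether it is a (positive or negative) perfect cube.
Check small values of y:
  y = 0: RHS = 11 is not a perfect cube.
  y = 1: RHS = 26 is not a perfect cube.
  y = -1: RHS = -4 is not a perfect cube.
  y = 2: RHS = 131 is not a perfect cube.
  y = -2: RHS = -109 is not a perfect cube.
  y = 3: RHS = 416 is not a perfect cube.
  y = -3: RHS = -394 is not a perfect cube.
Continuing the search up to |y| = 30 finds no solutions either.
No (x, y) in the scanned range satisfies the equation.

No integer solutions with |y| ≤ 30.


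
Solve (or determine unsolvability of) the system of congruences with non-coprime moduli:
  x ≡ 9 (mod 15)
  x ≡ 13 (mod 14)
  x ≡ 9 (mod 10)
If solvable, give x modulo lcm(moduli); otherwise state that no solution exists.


Moduli 15, 14, 10 are not pairwise coprime, so CRT works modulo lcm(m_i) when all pairwise compatibility conditions hold.
Pairwise compatibility: gcd(m_i, m_j) must divide a_i - a_j for every pair.
Merge one congruence at a time:
  Start: x ≡ 9 (mod 15).
  Combine with x ≡ 13 (mod 14): gcd(15, 14) = 1; 13 - 9 = 4, which IS divisible by 1, so compatible.
    Write x = 9 + 15·t and substitute into x ≡ 13 (mod 14): 15·t ≡ 13 − 9 = 4 (mod 14).
    Reduce coefficients mod 14: 1·t ≡ 4 (mod 14).
    So t ≡ 4 (mod 14).
    Then x = 9 + 15·4 = 69, valid modulo lcm(15, 14) = 210: x ≡ 69 (mod 210).
  Combine with x ≡ 9 (mod 10): gcd(210, 10) = 10; 9 - 69 = -60, which IS divisible by 10, so compatible.
    Write x = 69 + 210·t and substitute into x ≡ 9 (mod 10): 210·t ≡ 9 − 69 = -60 (mod 10).
    Divide the congruence (and modulus) by g = 10: 21·t ≡ -6 (mod 1).
    Modulo 1 every t works; take t = 0.
    Then x = 69 + 210·0 = 69, valid modulo lcm(210, 10) = 210: x ≡ 69 (mod 210).
Verify: 69 mod 15 = 9, 69 mod 14 = 13, 69 mod 10 = 9.

x ≡ 69 (mod 210).


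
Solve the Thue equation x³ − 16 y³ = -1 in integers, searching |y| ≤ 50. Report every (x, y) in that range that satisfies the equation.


The equation is x³ - 16y³ = -1. For fixed y, x³ = 16·y³ − 1, so a solution requires the RHS to be a perfect cube.
Strategy: iterate y from -50 to 50, compute RHS = 16·y³ − 1, and check whether it is a (positive or negative) perfect cube.
Check small values of y:
  y = 0: RHS = -1 = (-1)³ ⇒ x = -1 works.
  y = 1: RHS = 15 is not a perfect cube.
  y = -1: RHS = -17 is not a perfect cube.
  y = 2: RHS = 127 is not a perfect cube.
  y = -2: RHS = -129 is not a perfect cube.
  y = 3: RHS = 431 is not a perfect cube.
  y = -3: RHS = -433 is not a perfect cube.
Continuing the search up to |y| = 50 finds no further solutions beyond those listed.
Collected solutions: (-1, 0).

Solutions (with |y| ≤ 50): (-1, 0).


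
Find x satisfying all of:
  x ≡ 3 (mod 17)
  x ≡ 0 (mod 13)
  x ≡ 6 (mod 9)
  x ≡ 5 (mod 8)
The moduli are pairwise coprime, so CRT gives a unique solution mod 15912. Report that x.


Product of moduli M = 17 · 13 · 9 · 8 = 15912.
Merge one congruence at a time:
  Start: x ≡ 3 (mod 17).
  Combine with x ≡ 0 (mod 13); new modulus lcm = 221.
    Write x = 3 + 17·t and substitute into x ≡ 0 (mod 13): 17·t ≡ 0 − 3 = -3 (mod 13).
    Reduce coefficients mod 13: 4·t ≡ 10 (mod 13).
    The inverse of 4 mod 13 is 10 (since 4·10 = 40 = 3·13 + 1), so t ≡ 10·10 = 100 ≡ 9 (mod 13).
    Then x = 3 + 17·9 = 156, valid modulo lcm(17, 13) = 221: x ≡ 156 (mod 221).
  Combine with x ≡ 6 (mod 9); new modulus lcm = 1989.
    Write x = 156 + 221·t and substitute into x ≡ 6 (mod 9): 221·t ≡ 6 − 156 = -150 (mod 9).
    Reduce coefficients mod 9: 5·t ≡ 3 (mod 9).
    The inverse of 5 mod 9 is 2 (since 5·2 = 10 = 1·9 + 1), so t ≡ 2·3 = 6 ≡ 6 (mod 9).
    Then x = 156 + 221·6 = 1482, valid modulo lcm(221, 9) = 1989: x ≡ 1482 (mod 1989).
  Combine with x ≡ 5 (mod 8); new modulus lcm = 15912.
    Write x = 1482 + 1989·t and substitute into x ≡ 5 (mod 8): 1989·t ≡ 5 − 1482 = -1477 (mod 8).
    Reduce coefficients mod 8: 5·t ≡ 3 (mod 8).
    The inverse of 5 mod 8 is 5 (since 5·5 = 25 = 3·8 + 1), so t ≡ 5·3 = 15 ≡ 7 (mod 8).
    Then x = 1482 + 1989·7 = 15405, valid modulo lcm(1989, 8) = 15912: x ≡ 15405 (mod 15912).
Verify against each original: 15405 mod 17 = 3, 15405 mod 13 = 0, 15405 mod 9 = 6, 15405 mod 8 = 5.

x ≡ 15405 (mod 15912).


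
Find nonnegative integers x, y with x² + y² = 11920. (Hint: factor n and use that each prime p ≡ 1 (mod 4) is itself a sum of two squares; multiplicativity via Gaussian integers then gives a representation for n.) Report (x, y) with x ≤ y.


Step 1: Factor n = 11920 = 2^4 · 5 · 149.
Step 2: Check the mod-4 condition on each prime factor: 2 = 2 (special); 5 ≡ 1 (mod 4), exponent 1; 149 ≡ 1 (mod 4), exponent 1.
All primes ≡ 3 (mod 4) appear to even exponent (or don't appear), so by the two-squares theorem n IS expressible as a sum of two squares.
Step 3: Build a representation. Group n = k² · m with k = 4 and m = 5 · 149 = 745 (a product of primes ≡ 1 (mod 4)); a representation of m scales to one of n via (k·x)² + (k·y)² = k²(x² + y²). Each prime p ≡ 1 (mod 4) is itself a sum of two squares; find a² by testing p − a² for a perfect square:
  5: 5 − 1² = 4 = 2² ⇒ 5 = 1² + 2².
  149: 149 − 1² = 148, 149 − 2² = 145, 149 − 3² = 140, 149 − 4² = 133, 149 − 5² = 124, 149 − 6² = 113, 149 − 7² = 100 = 10² ⇒ 149 = 7² + 10².
  Combine using the Brahmagupta–Fibonacci identity (a² + b²)(c² + d²) = (ac − bd)² + (ad + bc)² = (ac + bd)² + (ad − bc)²:
  5 · 149 = 745: from (1² + 2²)(7² + 10²), take (1·7 − 2·10, 1·10 + 2·7) = (7 − 20, 10 + 14) = (-13, 24); dropping signs (only squares matter) gives (13, 24); check 13² + 24² = 169 + 576 = 745 ✓.
  Scale by k = 4: (4·13, 4·24) = (52, 96).
Step 4: Order so x ≤ y and verify: 52² + 96² = 2704 + 9216 = 11920 = n. ✓

n = 11920 = 52² + 96² (one valid representation with x ≤ y).


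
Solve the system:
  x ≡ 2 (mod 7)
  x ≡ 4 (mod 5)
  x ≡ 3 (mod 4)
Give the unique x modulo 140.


Moduli 7, 5, 4 are pairwise coprime; by CRT there is a unique solution modulo M = 7 · 5 · 4 = 140.
Solve pairwise, accumulating the modulus:
  Start with x ≡ 2 (mod 7).
  Combine with x ≡ 4 (mod 5): since gcd(7, 5) = 1, we get a unique residue mod 35.
    Write x = 2 + 7·t and substitute into x ≡ 4 (mod 5): 7·t ≡ 4 − 2 = 2 (mod 5).
    Reduce coefficients mod 5: 2·t ≡ 2 (mod 5).
    The inverse of 2 mod 5 is 3 (since 2·3 = 6 = 1·5 + 1), so t ≡ 3·2 = 6 ≡ 1 (mod 5).
    Then x = 2 + 7·1 = 9, valid modulo lcm(7, 5) = 35: x ≡ 9 (mod 35).
  Combine with x ≡ 3 (mod 4): since gcd(35, 4) = 1, we get a unique residue mod 140.
    Write x = 9 + 35·t and substitute into x ≡ 3 (mod 4): 35·t ≡ 3 − 9 = -6 (mod 4).
    Reduce coefficients mod 4: 3·t ≡ 2 (mod 4).
    The inverse of 3 mod 4 is 3 (since 3·3 = 9 = 2·4 + 1), so t ≡ 3·2 = 6 ≡ 2 (mod 4).
    Then x = 9 + 35·2 = 79, valid modulo lcm(35, 4) = 140: x ≡ 79 (mod 140).
Verify: 79 mod 7 = 2 ✓, 79 mod 5 = 4 ✓, 79 mod 4 = 3 ✓.

x ≡ 79 (mod 140).


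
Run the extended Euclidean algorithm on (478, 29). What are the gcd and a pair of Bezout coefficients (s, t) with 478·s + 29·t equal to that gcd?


Euclidean algorithm on (478, 29) — divide until remainder is 0:
  478 = 16 · 29 + 14
  29 = 2 · 14 + 1
  14 = 14 · 1 + 0
gcd(478, 29) = 1.
Track Bezout coefficients alongside the remainders: start with r₀ = 478 = a·1 + b·0 (s = 1, t = 0) and r₁ = 29 = a·0 + b·1 (s = 0, t = 1); each new remainder r_{k+1} = r_{k-1} − q_k·r_k inherits s_{k+1} = s_{k-1} − q_k·s_k, t_{k+1} = t_{k-1} − q_k·t_k, so r_k = a·s_k + b·t_k at every step:
  q = 16: r = 14, s = 1 − 16·0 = 1, t = 0 − 16·1 = -16  (check: 478·1 + 29·(-16) = 14)
  q = 2: r = 1, s = 0 − 2·1 = -2, t = 1 − 2·(-16) = 33  (check: 478·(-2) + 29·33 = 1)
The row with r = 1 (the gcd) gives the Bezout coefficients s = -2, t = 33.
Result: 478 · (-2) + 29 · (33) = 1.

gcd(478, 29) = 1; s = -2, t = 33 (check: 478·(-2) + 29·33 = 1).


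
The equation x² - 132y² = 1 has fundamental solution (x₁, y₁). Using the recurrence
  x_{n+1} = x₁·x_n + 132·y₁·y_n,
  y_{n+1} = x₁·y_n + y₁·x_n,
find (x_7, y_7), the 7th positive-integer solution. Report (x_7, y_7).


Step 1: Find the fundamental solution (x₁, y₁) of x² - 132y² = 1.
  Expand √132 as a continued fraction. a₀ = ⌊√132⌋ = 11; iterate m_{k+1} = d_k·a_k − m_k, d_{k+1} = (132 − m_{k+1}²)/d_k, a_{k+1} = ⌊(a₀ + m_{k+1})/d_{k+1}⌋ (starting m₀ = 0, d₀ = 1), with convergents p_k = a_k·p_{k-1} + p_{k-2}, q_k = a_k·q_{k-1} + q_{k-2} (p₋₁ = 1, q₋₁ = 0):
  k = 0: a₀ = 11; p₀/q₀ = 11/1; p₀² − 132·q₀² = 121 − 132 = -11.
  k = 1: m = 11, d = 11, a = ⌊(11 + 11)/11⌋ = 2; p/q = (2·11 + 1)/(2·1 + 0) = 23/2; p² − 132·q² = 529 − 528 = 1.
  The first convergent with p² − 132·q² = 1 gives the fundamental solution (x₁, y₁) = (23, 2).
Step 2: Apply the recurrence (x_{n+1}, y_{n+1}) = (x₁x_n + 132y₁y_n, x₁y_n + y₁x_n) repeatedly.
  From (x_1, y_1) = (23, 2): x_2 = 23·23 + 132·2·2 = 1057; y_2 = 23·2 + 2·23 = 92.
  From (x_2, y_2) = (1057, 92): x_3 = 23·1057 + 132·2·92 = 48599; y_3 = 23·92 + 2·1057 = 4230.
  From (x_3, y_3) = (48599, 4230): x_4 = 23·48599 + 132·2·4230 = 2234497; y_4 = 23·4230 + 2·48599 = 194488.
  From (x_4, y_4) = (2234497, 194488): x_5 = 23·2234497 + 132·2·194488 = 102738263; y_5 = 23·194488 + 2·2234497 = 8942218.
  From (x_5, y_5) = (102738263, 8942218): x_6 = 23·102738263 + 132·2·8942218 = 4723725601; y_6 = 23·8942218 + 2·102738263 = 411147540.
  From (x_6, y_6) = (4723725601, 411147540): x_7 = 23·4723725601 + 132·2·411147540 = 217188639383; y_7 = 23·411147540 + 2·4723725601 = 18903844622.
Step 3: Verify x_7² - 132·y_7² = 47170905077038818620689 - 47170905077038818620688 = 1 (should be 1). ✓

(x_1, y_1) = (23, 2); (x_7, y_7) = (217188639383, 18903844622).


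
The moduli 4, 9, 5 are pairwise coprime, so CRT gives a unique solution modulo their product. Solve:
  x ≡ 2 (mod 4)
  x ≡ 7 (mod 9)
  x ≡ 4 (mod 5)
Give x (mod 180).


Moduli 4, 9, 5 are pairwise coprime; by CRT there is a unique solution modulo M = 4 · 9 · 5 = 180.
Solve pairwise, accumulating the modulus:
  Start with x ≡ 2 (mod 4).
  Combine with x ≡ 7 (mod 9): since gcd(4, 9) = 1, we get a unique residue mod 36.
    Write x = 2 + 4·t and substitute into x ≡ 7 (mod 9): 4·t ≡ 7 − 2 = 5 (mod 9).
    The inverse of 4 mod 9 is 7 (since 4·7 = 28 = 3·9 + 1), so t ≡ 7·5 = 35 ≡ 8 (mod 9).
    Then x = 2 + 4·8 = 34, valid modulo lcm(4, 9) = 36: x ≡ 34 (mod 36).
  Combine with x ≡ 4 (mod 5): since gcd(36, 5) = 1, we get a unique residue mod 180.
    Write x = 34 + 36·t and substitute into x ≡ 4 (mod 5): 36·t ≡ 4 − 34 = -30 (mod 5).
    Reduce coefficients mod 5: 1·t ≡ 0 (mod 5).
    So t ≡ 0 (mod 5).
    Then x = 34 + 36·0 = 34, valid modulo lcm(36, 5) = 180: x ≡ 34 (mod 180).
Verify: 34 mod 4 = 2 ✓, 34 mod 9 = 7 ✓, 34 mod 5 = 4 ✓.

x ≡ 34 (mod 180).


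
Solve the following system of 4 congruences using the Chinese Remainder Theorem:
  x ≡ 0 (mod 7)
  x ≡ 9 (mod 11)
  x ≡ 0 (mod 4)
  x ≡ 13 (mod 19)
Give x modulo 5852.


Product of moduli M = 7 · 11 · 4 · 19 = 5852.
Merge one congruence at a time:
  Start: x ≡ 0 (mod 7).
  Combine with x ≡ 9 (mod 11); new modulus lcm = 77.
    Write x = 0 + 7·t and substitute into x ≡ 9 (mod 11): 7·t ≡ 9 − 0 = 9 (mod 11).
    The inverse of 7 mod 11 is 8 (since 7·8 = 56 = 5·11 + 1), so t ≡ 8·9 = 72 ≡ 6 (mod 11).
    Then x = 0 + 7·6 = 42, valid modulo lcm(7, 11) = 77: x ≡ 42 (mod 77).
  Combine with x ≡ 0 (mod 4); new modulus lcm = 308.
    Write x = 42 + 77·t and substitute into x ≡ 0 (mod 4): 77·t ≡ 0 − 42 = -42 (mod 4).
    Reduce coefficients mod 4: 1·t ≡ 2 (mod 4).
    So t ≡ 2 (mod 4).
    Then x = 42 + 77·2 = 196, valid modulo lcm(77, 4) = 308: x ≡ 196 (mod 308).
  Combine with x ≡ 13 (mod 19); new modulus lcm = 5852.
    Write x = 196 + 308·t and substitute into x ≡ 13 (mod 19): 308·t ≡ 13 − 196 = -183 (mod 19).
    Reduce coefficients mod 19: 4·t ≡ 7 (mod 19).
    The inverse of 4 mod 19 is 5 (since 4·5 = 20 = 1·19 + 1), so t ≡ 5·7 = 35 ≡ 16 (mod 19).
    Then x = 196 + 308·16 = 5124, valid modulo lcm(308, 19) = 5852: x ≡ 5124 (mod 5852).
Verify against each original: 5124 mod 7 = 0, 5124 mod 11 = 9, 5124 mod 4 = 0, 5124 mod 19 = 13.

x ≡ 5124 (mod 5852).


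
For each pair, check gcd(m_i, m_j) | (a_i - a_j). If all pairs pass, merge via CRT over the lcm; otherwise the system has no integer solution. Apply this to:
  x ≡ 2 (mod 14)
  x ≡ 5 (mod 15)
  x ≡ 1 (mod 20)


Moduli 14, 15, 20 are not pairwise coprime, so CRT works modulo lcm(m_i) when all pairwise compatibility conditions hold.
Pairwise compatibility: gcd(m_i, m_j) must divide a_i - a_j for every pair.
Merge one congruence at a time:
  Start: x ≡ 2 (mod 14).
  Combine with x ≡ 5 (mod 15): gcd(14, 15) = 1; 5 - 2 = 3, which IS divisible by 1, so compatible.
    Write x = 2 + 14·t and substitute into x ≡ 5 (mod 15): 14·t ≡ 5 − 2 = 3 (mod 15).
    The inverse of 14 mod 15 is 14 (since 14·14 = 196 = 13·15 + 1), so t ≡ 14·3 = 42 ≡ 12 (mod 15).
    Then x = 2 + 14·12 = 170, valid modulo lcm(14, 15) = 210: x ≡ 170 (mod 210).
  Combine with x ≡ 1 (mod 20): gcd(210, 20) = 10, and 1 - 170 = -169 is NOT divisible by 10.
    ⇒ system is inconsistent (no integer solution).

No solution (the system is inconsistent).


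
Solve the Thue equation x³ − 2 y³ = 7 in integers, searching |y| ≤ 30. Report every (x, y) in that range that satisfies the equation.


The equation is x³ - 2y³ = 7. For fixed y, x³ = 2·y³ + 7, so a solution requires the RHS to be a perfect cube.
Strategy: iterate y from -30 to 30, compute RHS = 2·y³ + 7, and check whether it is a (positive or negative) perfect cube.
Check small values of y:
  y = 0: RHS = 7 is not a perfect cube.
  y = 1: RHS = 9 is not a perfect cube.
  y = -1: RHS = 5 is not a perfect cube.
  y = 2: RHS = 23 is not a perfect cube.
  y = -2: RHS = -9 is not a perfect cube.
  y = 3: RHS = 61 is not a perfect cube.
  y = -3: RHS = -47 is not a perfect cube.
Continuing the search up to |y| = 30 finds no solutions either.
No (x, y) in the scanned range satisfies the equation.

No integer solutions with |y| ≤ 30.


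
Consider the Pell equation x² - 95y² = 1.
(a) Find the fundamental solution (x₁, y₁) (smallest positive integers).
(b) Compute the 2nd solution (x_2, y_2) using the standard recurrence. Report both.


Step 1: Find the fundamental solution (x₁, y₁) of x² - 95y² = 1.
  Expand √95 as a continued fraction. a₀ = ⌊√95⌋ = 9; iterate m_{k+1} = d_k·a_k − m_k, d_{k+1} = (95 − m_{k+1}²)/d_k, a_{k+1} = ⌊(a₀ + m_{k+1})/d_{k+1}⌋ (starting m₀ = 0, d₀ = 1), with convergents p_k = a_k·p_{k-1} + p_{k-2}, q_k = a_k·q_{k-1} + q_{k-2} (p₋₁ = 1, q₋₁ = 0):
  k = 0: a₀ = 9; p₀/q₀ = 9/1; p₀² − 95·q₀² = 81 − 95 = -14.
  k = 1: m = 9, d = 14, a = ⌊(9 + 9)/14⌋ = 1; p/q = (1·9 + 1)/(1·1 + 0) = 10/1; p² − 95·q² = 100 − 95 = 5.
  k = 2: m = 5, d = 5, a = ⌊(9 + 5)/5⌋ = 2; p/q = (2·10 + 9)/(2·1 + 1) = 29/3; p² − 95·q² = 841 − 855 = -14.
  k = 3: m = 5, d = 14, a = ⌊(9 + 5)/14⌋ = 1; p/q = (1·29 + 10)/(1·3 + 1) = 39/4; p² − 95·q² = 1521 − 1520 = 1.
  The first convergent with p² − 95·q² = 1 gives the fundamental solution (x₁, y₁) = (39, 4).
Step 2: Apply the recurrence (x_{n+1}, y_{n+1}) = (x₁x_n + 95y₁y_n, x₁y_n + y₁x_n) repeatedly.
  From (x_1, y_1) = (39, 4): x_2 = 39·39 + 95·4·4 = 3041; y_2 = 39·4 + 4·39 = 312.
Step 3: Verify x_2² - 95·y_2² = 9247681 - 9247680 = 1 (should be 1). ✓

(x_1, y_1) = (39, 4); (x_2, y_2) = (3041, 312).


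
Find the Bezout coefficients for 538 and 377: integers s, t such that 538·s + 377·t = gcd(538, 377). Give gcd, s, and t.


Euclidean algorithm on (538, 377) — divide until remainder is 0:
  538 = 1 · 377 + 161
  377 = 2 · 161 + 55
  161 = 2 · 55 + 51
  55 = 1 · 51 + 4
  51 = 12 · 4 + 3
  4 = 1 · 3 + 1
  3 = 3 · 1 + 0
gcd(538, 377) = 1.
Track Bezout coefficients alongside the remainders: start with r₀ = 538 = a·1 + b·0 (s = 1, t = 0) and r₁ = 377 = a·0 + b·1 (s = 0, t = 1); each new remainder r_{k+1} = r_{k-1} − q_k·r_k inherits s_{k+1} = s_{k-1} − q_k·s_k, t_{k+1} = t_{k-1} − q_k·t_k, so r_k = a·s_k + b·t_k at every step:
  q = 1: r = 161, s = 1 − 1·0 = 1, t = 0 − 1·1 = -1  (check: 538·1 + 377·(-1) = 161)
  q = 2: r = 55, s = 0 − 2·1 = -2, t = 1 − 2·(-1) = 3  (check: 538·(-2) + 377·3 = 55)
  q = 2: r = 51, s = 1 − 2·(-2) = 5, t = -1 − 2·3 = -7  (check: 538·5 + 377·(-7) = 51)
  q = 1: r = 4, s = -2 − 1·5 = -7, t = 3 − 1·(-7) = 10  (check: 538·(-7) + 377·10 = 4)
  q = 12: r = 3, s = 5 − 12·(-7) = 89, t = -7 − 12·10 = -127  (check: 538·89 + 377·(-127) = 3)
  q = 1: r = 1, s = -7 − 1·89 = -96, t = 10 − 1·(-127) = 137  (check: 538·(-96) + 377·137 = 1)
The row with r = 1 (the gcd) gives the Bezout coefficients s = -96, t = 137.
Result: 538 · (-96) + 377 · (137) = 1.

gcd(538, 377) = 1; s = -96, t = 137 (check: 538·(-96) + 377·137 = 1).


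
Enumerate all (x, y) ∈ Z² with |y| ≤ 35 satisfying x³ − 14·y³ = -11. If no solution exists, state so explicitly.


The equation is x³ - 14y³ = -11. For fixed y, x³ = 14·y³ − 11, so a solution requires the RHS to be a perfect cube.
Strategy: iterate y from -35 to 35, compute RHS = 14·y³ − 11, and check whether it is a (positive or negative) perfect cube.
Check small values of y:
  y = 0: RHS = -11 is not a perfect cube.
  y = 1: RHS = 3 is not a perfect cube.
  y = -1: RHS = -25 is not a perfect cube.
  y = 2: RHS = 101 is not a perfect cube.
  y = -2: RHS = -123 is not a perfect cube.
  y = 3: RHS = 367 is not a perfect cube.
  y = -3: RHS = -389 is not a perfect cube.
Continuing the search up to |y| = 35 finds no solutions either.
No (x, y) in the scanned range satisfies the equation.

No integer solutions with |y| ≤ 35.


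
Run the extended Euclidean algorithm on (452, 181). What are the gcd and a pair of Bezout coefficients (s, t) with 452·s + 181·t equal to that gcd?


Euclidean algorithm on (452, 181) — divide until remainder is 0:
  452 = 2 · 181 + 90
  181 = 2 · 90 + 1
  90 = 90 · 1 + 0
gcd(452, 181) = 1.
Track Bezout coefficients alongside the remainders: start with r₀ = 452 = a·1 + b·0 (s = 1, t = 0) and r₁ = 181 = a·0 + b·1 (s = 0, t = 1); each new remainder r_{k+1} = r_{k-1} − q_k·r_k inherits s_{k+1} = s_{k-1} − q_k·s_k, t_{k+1} = t_{k-1} − q_k·t_k, so r_k = a·s_k + b·t_k at every step:
  q = 2: r = 90, s = 1 − 2·0 = 1, t = 0 − 2·1 = -2  (check: 452·1 + 181·(-2) = 90)
  q = 2: r = 1, s = 0 − 2·1 = -2, t = 1 − 2·(-2) = 5  (check: 452·(-2) + 181·5 = 1)
The row with r = 1 (the gcd) gives the Bezout coefficients s = -2, t = 5.
Result: 452 · (-2) + 181 · (5) = 1.

gcd(452, 181) = 1; s = -2, t = 5 (check: 452·(-2) + 181·5 = 1).
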